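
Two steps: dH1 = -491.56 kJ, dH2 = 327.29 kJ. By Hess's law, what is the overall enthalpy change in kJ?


Hess's law: enthalpy is a state function, so add the step enthalpies.
dH_total = dH1 + dH2 = -491.56 + (327.29)
dH_total = -164.27 kJ:

-164.27 kJ


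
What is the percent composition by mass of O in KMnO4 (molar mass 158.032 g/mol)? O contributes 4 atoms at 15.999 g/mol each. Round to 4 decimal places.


pct = 100 * (n_elem * M_elem) / M_total
mass_contribution = 4 * 15.999 = 63.996 g/mol
pct = 100 * 63.996 / 158.032
pct = 40.49559583 %, rounded to 4 dp:

40.4956 %


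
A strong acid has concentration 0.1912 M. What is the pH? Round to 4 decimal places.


A strong acid dissociates completely, so [H+] equals the given concentration.
pH = -log10([H+]) = -log10(0.1912)
pH = 0.71851211, rounded to 4 dp:

0.7185


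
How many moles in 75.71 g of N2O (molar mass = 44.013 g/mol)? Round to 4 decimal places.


n = mass / M
n = 75.71 / 44.013
n = 1.72017359 mol, rounded to 4 dp:

1.7202 mol


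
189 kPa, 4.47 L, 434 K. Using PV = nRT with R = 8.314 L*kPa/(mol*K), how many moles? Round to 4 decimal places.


PV = nRT, solve for n = PV / (RT).
PV = 189 * 4.47 = 844.83
RT = 8.314 * 434 = 3608.276
n = 844.83 / 3608.276
n = 0.23413675 mol, rounded to 4 dp:

0.2341 mol


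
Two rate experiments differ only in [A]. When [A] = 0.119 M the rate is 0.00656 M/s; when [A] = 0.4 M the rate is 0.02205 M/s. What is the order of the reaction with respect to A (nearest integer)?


Rate is proportional to [A]^n, so rate2/rate1 = ([A]2/[A]1)^n. Take logs to solve for n.
rate2/rate1 = 0.02205 / 0.00656 = 3.3613
[A]2/[A]1 = 0.4 / 0.119 = 3.3613
n = ln(3.3613) / ln(3.3613) = 1.0
Nearest integer order:

1


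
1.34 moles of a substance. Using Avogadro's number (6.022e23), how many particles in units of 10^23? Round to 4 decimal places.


N = n * NA, then divide by 1e23 for the requested units.
N / 1e23 = n * 6.022
N / 1e23 = 1.34 * 6.022
N / 1e23 = 8.06948, rounded to 4 dp:

8.0695


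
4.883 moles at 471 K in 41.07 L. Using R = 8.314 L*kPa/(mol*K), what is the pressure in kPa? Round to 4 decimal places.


PV = nRT, solve for P = nRT / V.
nRT = 4.883 * 8.314 * 471 = 19121.3104
P = 19121.3104 / 41.07
P = 465.57853421 kPa, rounded to 4 dp:

465.5785 kPa


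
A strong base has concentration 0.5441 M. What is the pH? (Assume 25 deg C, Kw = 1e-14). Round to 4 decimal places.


A strong base dissociates completely, so [OH-] equals the given concentration.
pOH = -log10([OH-]) = -log10(0.5441) = 0.264321
pH = 14 - pOH = 14 - 0.264321
pH = 13.735679, rounded to 4 dp:

13.7357


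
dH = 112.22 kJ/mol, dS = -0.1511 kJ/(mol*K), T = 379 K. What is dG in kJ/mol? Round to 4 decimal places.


Gibbs: dG = dH - T*dS (consistent units, dS already in kJ/(mol*K)).
T*dS = 379 * -0.1511 = -57.2669
dG = 112.22 - (-57.2669)
dG = 169.4869 kJ/mol, rounded to 4 dp:

169.4869 kJ/mol


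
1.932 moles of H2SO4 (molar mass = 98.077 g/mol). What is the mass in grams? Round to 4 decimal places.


mass = n * M
mass = 1.932 * 98.077
mass = 189.484764 g, rounded to 4 dp:

189.4848 g


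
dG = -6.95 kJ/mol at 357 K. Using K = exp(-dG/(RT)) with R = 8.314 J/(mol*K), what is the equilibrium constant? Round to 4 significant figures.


dG is in kJ/mol; multiply by 1000 to match R in J/(mol*K).
RT = 8.314 * 357 = 2968.098 J/mol
exponent = -dG*1000 / (RT) = -(-6.95*1000) / 2968.098 = 2.34156689
K = exp(2.34156689)
K = 10.397516, rounded to 4 significant figures:

10.40


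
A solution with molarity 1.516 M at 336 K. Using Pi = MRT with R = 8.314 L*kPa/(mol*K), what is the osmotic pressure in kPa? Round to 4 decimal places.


Osmotic pressure (van't Hoff): Pi = M*R*T.
RT = 8.314 * 336 = 2793.504
Pi = 1.516 * 2793.504
Pi = 4234.952064 kPa, rounded to 4 dp:

4234.9521 kPa


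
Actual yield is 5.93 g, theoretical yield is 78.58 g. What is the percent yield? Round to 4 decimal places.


% yield = 100 * actual / theoretical
% yield = 100 * 5.93 / 78.58
% yield = 7.54644948 %, rounded to 4 dp:

7.5464 %


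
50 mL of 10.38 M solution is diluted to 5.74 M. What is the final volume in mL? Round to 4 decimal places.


Dilution: M1*V1 = M2*V2, solve for V2.
V2 = M1*V1 / M2
V2 = 10.38 * 50 / 5.74
V2 = 519.0 / 5.74
V2 = 90.41811847 mL, rounded to 4 dp:

90.4181 mL


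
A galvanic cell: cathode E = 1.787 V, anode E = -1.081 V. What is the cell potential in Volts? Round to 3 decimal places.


Standard cell potential: E_cell = E_cathode - E_anode.
E_cell = 1.787 - (-1.081)
E_cell = 2.868 V, rounded to 3 dp:

2.868 V


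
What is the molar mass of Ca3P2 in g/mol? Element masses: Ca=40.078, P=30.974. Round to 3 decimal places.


M = sum(count * atomic_mass) over atoms.
M = 3*40.078 + 2*30.974
M = 120.234 + 61.948
M = 182.182 g/mol, rounded to 3 dp:

182.182 g/mol


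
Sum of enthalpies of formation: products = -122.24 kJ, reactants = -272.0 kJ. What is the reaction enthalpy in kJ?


dH_rxn = sum(dH_f products) - sum(dH_f reactants)
dH_rxn = -122.24 - (-272.0)
dH_rxn = 149.76 kJ:

149.76 kJ


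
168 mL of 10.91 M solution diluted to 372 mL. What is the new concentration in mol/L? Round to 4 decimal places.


Dilution: M1*V1 = M2*V2, solve for M2.
M2 = M1*V1 / V2
M2 = 10.91 * 168 / 372
M2 = 1832.88 / 372
M2 = 4.92709677 mol/L, rounded to 4 dp:

4.9271 mol/L


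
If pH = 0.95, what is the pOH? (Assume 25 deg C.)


At 25 deg C, pH + pOH = 14.
pOH = 14 - pH = 14 - 0.95
pOH = 13.05:

13.05


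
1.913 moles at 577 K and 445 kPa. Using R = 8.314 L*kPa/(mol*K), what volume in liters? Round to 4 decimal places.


PV = nRT, solve for V = nRT / P.
nRT = 1.913 * 8.314 * 577 = 9177.0015
V = 9177.0015 / 445
V = 20.62247528 L, rounded to 4 dp:

20.6225 L


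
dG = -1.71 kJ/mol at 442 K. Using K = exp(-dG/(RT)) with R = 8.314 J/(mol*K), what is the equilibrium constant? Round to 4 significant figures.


dG is in kJ/mol; multiply by 1000 to match R in J/(mol*K).
RT = 8.314 * 442 = 3674.788 J/mol
exponent = -dG*1000 / (RT) = -(-1.71*1000) / 3674.788 = 0.46533297
K = exp(0.46533297)
K = 1.5925444, rounded to 4 significant figures:

1.593


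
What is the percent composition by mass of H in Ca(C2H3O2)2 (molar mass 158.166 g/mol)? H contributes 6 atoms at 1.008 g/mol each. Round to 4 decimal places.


pct = 100 * (n_elem * M_elem) / M_total
mass_contribution = 6 * 1.008 = 6.048 g/mol
pct = 100 * 6.048 / 158.166
pct = 3.82383066 %, rounded to 4 dp:

3.8238 %


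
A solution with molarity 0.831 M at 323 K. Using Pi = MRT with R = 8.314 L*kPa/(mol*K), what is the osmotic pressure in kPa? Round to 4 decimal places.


Osmotic pressure (van't Hoff): Pi = M*R*T.
RT = 8.314 * 323 = 2685.422
Pi = 0.831 * 2685.422
Pi = 2231.585682 kPa, rounded to 4 dp:

2231.5857 kPa


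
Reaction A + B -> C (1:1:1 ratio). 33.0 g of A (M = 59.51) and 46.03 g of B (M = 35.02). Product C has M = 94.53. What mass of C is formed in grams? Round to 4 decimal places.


Find moles of each reactant; the smaller value is the limiting reagent in a 1:1:1 reaction, so moles_C equals moles of the limiter.
n_A = mass_A / M_A = 33.0 / 59.51 = 0.554529 mol
n_B = mass_B / M_B = 46.03 / 35.02 = 1.314392 mol
Limiting reagent: A (smaller), n_limiting = 0.554529 mol
mass_C = n_limiting * M_C = 0.554529 * 94.53
mass_C = 52.41962637 g, rounded to 4 dp:

52.4196 g


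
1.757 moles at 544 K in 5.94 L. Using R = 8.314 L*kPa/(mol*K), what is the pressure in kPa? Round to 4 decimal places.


PV = nRT, solve for P = nRT / V.
nRT = 1.757 * 8.314 * 544 = 7946.5877
P = 7946.5877 / 5.94
P = 1337.8093771 kPa, rounded to 4 dp:

1337.8094 kPa


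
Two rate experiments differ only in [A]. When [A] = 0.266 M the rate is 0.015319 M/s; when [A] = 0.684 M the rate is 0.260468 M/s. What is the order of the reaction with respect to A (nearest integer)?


Rate is proportional to [A]^n, so rate2/rate1 = ([A]2/[A]1)^n. Take logs to solve for n.
rate2/rate1 = 0.260468 / 0.015319 = 17.0029
[A]2/[A]1 = 0.684 / 0.266 = 2.5714
n = ln(17.0029) / ln(2.5714) = 3.0
Nearest integer order:

3


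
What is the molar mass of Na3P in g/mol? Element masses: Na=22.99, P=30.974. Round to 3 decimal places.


M = sum(count * atomic_mass) over atoms.
M = 3*22.99 + 1*30.974
M = 68.97 + 30.974
M = 99.944 g/mol, rounded to 3 dp:

99.944 g/mol


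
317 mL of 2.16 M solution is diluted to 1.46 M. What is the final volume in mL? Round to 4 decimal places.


Dilution: M1*V1 = M2*V2, solve for V2.
V2 = M1*V1 / M2
V2 = 2.16 * 317 / 1.46
V2 = 684.72 / 1.46
V2 = 468.98630137 mL, rounded to 4 dp:

468.9863 mL


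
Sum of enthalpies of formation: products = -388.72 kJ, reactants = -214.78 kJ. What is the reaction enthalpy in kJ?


dH_rxn = sum(dH_f products) - sum(dH_f reactants)
dH_rxn = -388.72 - (-214.78)
dH_rxn = -173.94 kJ:

-173.94 kJ


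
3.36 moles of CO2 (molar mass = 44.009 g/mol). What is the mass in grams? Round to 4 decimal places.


mass = n * M
mass = 3.36 * 44.009
mass = 147.87024 g, rounded to 4 dp:

147.8702 g


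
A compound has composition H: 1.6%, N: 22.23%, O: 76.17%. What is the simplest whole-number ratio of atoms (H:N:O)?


Assume 100 g of compound, divide each mass% by atomic mass to get moles, then normalize by the smallest to get a raw atom ratio.
Moles per 100 g: H: 1.6/1.008 = 1.5873, N: 22.23/14.007 = 1.5871, O: 76.17/15.999 = 4.7609
Raw ratio (divide by min = 1.5871): H: 1.0, N: 1.0, O: 3.0
Multiply by 1 to clear fractions: H: 1.0 ~= 1, N: 1.0 ~= 1, O: 3.0 ~= 3
Reduce by GCD to get the simplest whole-number ratio:

1:1:3


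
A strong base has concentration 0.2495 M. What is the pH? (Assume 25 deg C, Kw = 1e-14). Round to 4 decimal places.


A strong base dissociates completely, so [OH-] equals the given concentration.
pOH = -log10([OH-]) = -log10(0.2495) = 0.602929
pH = 14 - pOH = 14 - 0.602929
pH = 13.397071, rounded to 4 dp:

13.3971


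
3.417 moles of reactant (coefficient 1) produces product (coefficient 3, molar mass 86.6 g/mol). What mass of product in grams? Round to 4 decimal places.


Use the coefficient ratio to convert reactant moles to product moles, then multiply by the product's molar mass.
moles_P = moles_R * (coeff_P / coeff_R) = 3.417 * (3/1) = 10.251
mass_P = moles_P * M_P = 10.251 * 86.6
mass_P = 887.7366 g, rounded to 4 dp:

887.7366 g


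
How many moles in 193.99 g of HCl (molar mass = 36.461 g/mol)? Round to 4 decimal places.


n = mass / M
n = 193.99 / 36.461
n = 5.32047942 mol, rounded to 4 dp:

5.3205 mol


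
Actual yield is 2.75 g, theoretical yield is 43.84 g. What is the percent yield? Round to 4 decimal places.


% yield = 100 * actual / theoretical
% yield = 100 * 2.75 / 43.84
% yield = 6.27281022 %, rounded to 4 dp:

6.2728 %


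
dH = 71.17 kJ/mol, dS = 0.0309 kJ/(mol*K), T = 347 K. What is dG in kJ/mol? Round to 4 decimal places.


Gibbs: dG = dH - T*dS (consistent units, dS already in kJ/(mol*K)).
T*dS = 347 * 0.0309 = 10.7223
dG = 71.17 - (10.7223)
dG = 60.4477 kJ/mol, rounded to 4 dp:

60.4477 kJ/mol


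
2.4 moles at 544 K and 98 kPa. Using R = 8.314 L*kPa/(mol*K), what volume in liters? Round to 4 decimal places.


PV = nRT, solve for V = nRT / P.
nRT = 2.4 * 8.314 * 544 = 10854.7584
V = 10854.7584 / 98
V = 110.76284082 L, rounded to 4 dp:

110.7628 L


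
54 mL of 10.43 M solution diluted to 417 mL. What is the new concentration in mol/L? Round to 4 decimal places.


Dilution: M1*V1 = M2*V2, solve for M2.
M2 = M1*V1 / V2
M2 = 10.43 * 54 / 417
M2 = 563.22 / 417
M2 = 1.35064748 mol/L, rounded to 4 dp:

1.3506 mol/L


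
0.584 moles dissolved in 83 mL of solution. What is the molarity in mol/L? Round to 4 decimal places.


Convert volume to liters: V_L = V_mL / 1000.
V_L = 83 / 1000 = 0.083 L
M = n / V_L = 0.584 / 0.083
M = 7.03614458 mol/L, rounded to 4 dp:

7.0361 mol/L


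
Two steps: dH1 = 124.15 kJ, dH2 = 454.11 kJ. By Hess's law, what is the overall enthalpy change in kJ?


Hess's law: enthalpy is a state function, so add the step enthalpies.
dH_total = dH1 + dH2 = 124.15 + (454.11)
dH_total = 578.26 kJ:

578.26 kJ


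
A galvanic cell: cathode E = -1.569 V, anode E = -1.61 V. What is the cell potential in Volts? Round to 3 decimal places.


Standard cell potential: E_cell = E_cathode - E_anode.
E_cell = -1.569 - (-1.61)
E_cell = 0.041 V, rounded to 3 dp:

0.041 V


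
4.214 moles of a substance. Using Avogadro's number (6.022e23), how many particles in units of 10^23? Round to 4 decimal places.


N = n * NA, then divide by 1e23 for the requested units.
N / 1e23 = n * 6.022
N / 1e23 = 4.214 * 6.022
N / 1e23 = 25.376708, rounded to 4 dp:

25.3767


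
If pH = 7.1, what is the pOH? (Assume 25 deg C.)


At 25 deg C, pH + pOH = 14.
pOH = 14 - pH = 14 - 7.1
pOH = 6.9:

6.90


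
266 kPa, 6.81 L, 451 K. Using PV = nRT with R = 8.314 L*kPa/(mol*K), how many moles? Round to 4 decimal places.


PV = nRT, solve for n = PV / (RT).
PV = 266 * 6.81 = 1811.46
RT = 8.314 * 451 = 3749.614
n = 1811.46 / 3749.614
n = 0.48310573 mol, rounded to 4 dp:

0.4831 mol


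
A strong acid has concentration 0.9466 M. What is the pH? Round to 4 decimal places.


A strong acid dissociates completely, so [H+] equals the given concentration.
pH = -log10([H+]) = -log10(0.9466)
pH = 0.0238335, rounded to 4 dp:

0.0238


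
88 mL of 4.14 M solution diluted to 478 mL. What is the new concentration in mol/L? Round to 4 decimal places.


Dilution: M1*V1 = M2*V2, solve for M2.
M2 = M1*V1 / V2
M2 = 4.14 * 88 / 478
M2 = 364.32 / 478
M2 = 0.76217573 mol/L, rounded to 4 dp:

0.7622 mol/L


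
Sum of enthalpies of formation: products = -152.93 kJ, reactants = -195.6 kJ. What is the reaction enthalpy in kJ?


dH_rxn = sum(dH_f products) - sum(dH_f reactants)
dH_rxn = -152.93 - (-195.6)
dH_rxn = 42.67 kJ:

42.67 kJ


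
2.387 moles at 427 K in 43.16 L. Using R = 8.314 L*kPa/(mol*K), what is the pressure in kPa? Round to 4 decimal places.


PV = nRT, solve for P = nRT / V.
nRT = 2.387 * 8.314 * 427 = 8474.0362
P = 8474.0362 / 43.16
P = 196.34004171 kPa, rounded to 4 dp:

196.3400 kPa


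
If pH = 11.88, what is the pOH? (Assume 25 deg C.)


At 25 deg C, pH + pOH = 14.
pOH = 14 - pH = 14 - 11.88
pOH = 2.12:

2.12


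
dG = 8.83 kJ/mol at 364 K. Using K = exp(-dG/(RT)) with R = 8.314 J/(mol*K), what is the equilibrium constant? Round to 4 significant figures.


dG is in kJ/mol; multiply by 1000 to match R in J/(mol*K).
RT = 8.314 * 364 = 3026.296 J/mol
exponent = -dG*1000 / (RT) = -(8.83*1000) / 3026.296 = -2.91775821
K = exp(-2.91775821)
K = 0.054054731, rounded to 4 significant figures:

0.05405


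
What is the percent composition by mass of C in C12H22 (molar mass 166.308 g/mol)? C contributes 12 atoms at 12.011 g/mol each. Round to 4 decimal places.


pct = 100 * (n_elem * M_elem) / M_total
mass_contribution = 12 * 12.011 = 144.132 g/mol
pct = 100 * 144.132 / 166.308
pct = 86.6657046 %, rounded to 4 dp:

86.6657 %


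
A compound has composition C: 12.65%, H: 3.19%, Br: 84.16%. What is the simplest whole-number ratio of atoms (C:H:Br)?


Assume 100 g of compound, divide each mass% by atomic mass to get moles, then normalize by the smallest to get a raw atom ratio.
Moles per 100 g: C: 12.65/12.011 = 1.0532, H: 3.19/1.008 = 3.1647, Br: 84.16/79.904 = 1.0533
Raw ratio (divide by min = 1.0532): C: 1.0, H: 3.005, Br: 1.0
Multiply by 1 to clear fractions: C: 1.0 ~= 1, H: 3.005 ~= 3, Br: 1.0 ~= 1
Reduce by GCD to get the simplest whole-number ratio:

1:3:1


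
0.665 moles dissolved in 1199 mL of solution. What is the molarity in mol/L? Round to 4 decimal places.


Convert volume to liters: V_L = V_mL / 1000.
V_L = 1199 / 1000 = 1.199 L
M = n / V_L = 0.665 / 1.199
M = 0.55462886 mol/L, rounded to 4 dp:

0.5546 mol/L


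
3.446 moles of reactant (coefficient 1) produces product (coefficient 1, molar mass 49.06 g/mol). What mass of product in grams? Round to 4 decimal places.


Use the coefficient ratio to convert reactant moles to product moles, then multiply by the product's molar mass.
moles_P = moles_R * (coeff_P / coeff_R) = 3.446 * (1/1) = 3.446
mass_P = moles_P * M_P = 3.446 * 49.06
mass_P = 169.06076 g, rounded to 4 dp:

169.0608 g


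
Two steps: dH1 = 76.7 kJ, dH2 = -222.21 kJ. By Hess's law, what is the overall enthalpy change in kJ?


Hess's law: enthalpy is a state function, so add the step enthalpies.
dH_total = dH1 + dH2 = 76.7 + (-222.21)
dH_total = -145.51 kJ:

-145.51 kJ


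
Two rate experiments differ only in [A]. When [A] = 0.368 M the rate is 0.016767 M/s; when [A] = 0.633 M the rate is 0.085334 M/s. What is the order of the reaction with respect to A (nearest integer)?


Rate is proportional to [A]^n, so rate2/rate1 = ([A]2/[A]1)^n. Take logs to solve for n.
rate2/rate1 = 0.085334 / 0.016767 = 5.0894
[A]2/[A]1 = 0.633 / 0.368 = 1.7201
n = ln(5.0894) / ln(1.7201) = 3.0
Nearest integer order:

3


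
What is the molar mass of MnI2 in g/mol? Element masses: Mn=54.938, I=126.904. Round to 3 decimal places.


M = sum(count * atomic_mass) over atoms.
M = 1*54.938 + 2*126.904
M = 54.938 + 253.808
M = 308.746 g/mol, rounded to 3 dp:

308.746 g/mol


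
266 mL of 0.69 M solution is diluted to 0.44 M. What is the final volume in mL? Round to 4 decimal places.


Dilution: M1*V1 = M2*V2, solve for V2.
V2 = M1*V1 / M2
V2 = 0.69 * 266 / 0.44
V2 = 183.54 / 0.44
V2 = 417.13636364 mL, rounded to 4 dp:

417.1364 mL


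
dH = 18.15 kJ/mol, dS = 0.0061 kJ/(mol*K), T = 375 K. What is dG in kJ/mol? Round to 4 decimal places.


Gibbs: dG = dH - T*dS (consistent units, dS already in kJ/(mol*K)).
T*dS = 375 * 0.0061 = 2.2875
dG = 18.15 - (2.2875)
dG = 15.8625 kJ/mol, rounded to 4 dp:

15.8625 kJ/mol


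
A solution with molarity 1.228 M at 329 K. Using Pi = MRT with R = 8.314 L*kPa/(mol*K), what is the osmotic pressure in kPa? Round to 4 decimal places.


Osmotic pressure (van't Hoff): Pi = M*R*T.
RT = 8.314 * 329 = 2735.306
Pi = 1.228 * 2735.306
Pi = 3358.955768 kPa, rounded to 4 dp:

3358.9558 kPa


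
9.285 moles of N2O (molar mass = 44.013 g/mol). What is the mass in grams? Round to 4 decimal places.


mass = n * M
mass = 9.285 * 44.013
mass = 408.660705 g, rounded to 4 dp:

408.6607 g


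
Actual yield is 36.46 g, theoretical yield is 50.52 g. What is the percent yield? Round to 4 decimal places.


% yield = 100 * actual / theoretical
% yield = 100 * 36.46 / 50.52
% yield = 72.16943785 %, rounded to 4 dp:

72.1694 %


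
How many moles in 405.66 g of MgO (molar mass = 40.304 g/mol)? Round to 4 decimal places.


n = mass / M
n = 405.66 / 40.304
n = 10.06500595 mol, rounded to 4 dp:

10.0650 mol


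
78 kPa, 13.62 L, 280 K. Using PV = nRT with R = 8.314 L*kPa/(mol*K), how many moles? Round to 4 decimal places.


PV = nRT, solve for n = PV / (RT).
PV = 78 * 13.62 = 1062.36
RT = 8.314 * 280 = 2327.92
n = 1062.36 / 2327.92
n = 0.45635589 mol, rounded to 4 dp:

0.4564 mol


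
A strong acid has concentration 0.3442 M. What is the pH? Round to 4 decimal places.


A strong acid dissociates completely, so [H+] equals the given concentration.
pH = -log10([H+]) = -log10(0.3442)
pH = 0.46318913, rounded to 4 dp:

0.4632


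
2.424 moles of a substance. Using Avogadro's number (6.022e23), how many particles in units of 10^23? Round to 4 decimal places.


N = n * NA, then divide by 1e23 for the requested units.
N / 1e23 = n * 6.022
N / 1e23 = 2.424 * 6.022
N / 1e23 = 14.597328, rounded to 4 dp:

14.5973


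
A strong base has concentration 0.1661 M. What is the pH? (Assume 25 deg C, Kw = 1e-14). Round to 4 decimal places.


A strong base dissociates completely, so [OH-] equals the given concentration.
pOH = -log10([OH-]) = -log10(0.1661) = 0.77963
pH = 14 - pOH = 14 - 0.77963
pH = 13.22037, rounded to 4 dp:

13.2204


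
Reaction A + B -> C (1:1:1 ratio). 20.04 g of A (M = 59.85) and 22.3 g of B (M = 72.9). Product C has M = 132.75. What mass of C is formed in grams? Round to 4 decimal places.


Find moles of each reactant; the smaller value is the limiting reagent in a 1:1:1 reaction, so moles_C equals moles of the limiter.
n_A = mass_A / M_A = 20.04 / 59.85 = 0.334837 mol
n_B = mass_B / M_B = 22.3 / 72.9 = 0.305898 mol
Limiting reagent: B (smaller), n_limiting = 0.305898 mol
mass_C = n_limiting * M_C = 0.305898 * 132.75
mass_C = 40.6079595 g, rounded to 4 dp:

40.6080 g


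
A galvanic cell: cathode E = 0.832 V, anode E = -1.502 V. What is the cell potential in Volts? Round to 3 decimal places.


Standard cell potential: E_cell = E_cathode - E_anode.
E_cell = 0.832 - (-1.502)
E_cell = 2.334 V, rounded to 3 dp:

2.334 V


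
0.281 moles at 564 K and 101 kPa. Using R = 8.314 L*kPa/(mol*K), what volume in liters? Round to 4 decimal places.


PV = nRT, solve for V = nRT / P.
nRT = 0.281 * 8.314 * 564 = 1317.636
V = 1317.636 / 101
V = 13.04590099 L, rounded to 4 dp:

13.0459 L


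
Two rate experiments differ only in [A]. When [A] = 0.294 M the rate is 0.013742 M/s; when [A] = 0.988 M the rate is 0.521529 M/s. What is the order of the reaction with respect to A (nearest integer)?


Rate is proportional to [A]^n, so rate2/rate1 = ([A]2/[A]1)^n. Take logs to solve for n.
rate2/rate1 = 0.521529 / 0.013742 = 37.9515
[A]2/[A]1 = 0.988 / 0.294 = 3.3605
n = ln(37.9515) / ln(3.3605) = 3.0
Nearest integer order:

3


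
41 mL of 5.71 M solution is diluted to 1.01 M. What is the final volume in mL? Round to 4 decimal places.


Dilution: M1*V1 = M2*V2, solve for V2.
V2 = M1*V1 / M2
V2 = 5.71 * 41 / 1.01
V2 = 234.11 / 1.01
V2 = 231.79207921 mL, rounded to 4 dp:

231.7921 mL


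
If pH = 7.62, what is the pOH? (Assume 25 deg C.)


At 25 deg C, pH + pOH = 14.
pOH = 14 - pH = 14 - 7.62
pOH = 6.38:

6.38


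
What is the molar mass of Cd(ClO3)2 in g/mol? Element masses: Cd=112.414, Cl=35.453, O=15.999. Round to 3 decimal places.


M = sum(count * atomic_mass) over atoms.
M = 1*112.414 + 2*35.453 + 6*15.999
M = 112.414 + 70.906 + 95.994
M = 279.314 g/mol, rounded to 3 dp:

279.314 g/mol


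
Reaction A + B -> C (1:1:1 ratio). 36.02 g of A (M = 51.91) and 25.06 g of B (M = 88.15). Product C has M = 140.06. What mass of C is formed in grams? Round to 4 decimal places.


Find moles of each reactant; the smaller value is the limiting reagent in a 1:1:1 reaction, so moles_C equals moles of the limiter.
n_A = mass_A / M_A = 36.02 / 51.91 = 0.693893 mol
n_B = mass_B / M_B = 25.06 / 88.15 = 0.284288 mol
Limiting reagent: B (smaller), n_limiting = 0.284288 mol
mass_C = n_limiting * M_C = 0.284288 * 140.06
mass_C = 39.81737728 g, rounded to 4 dp:

39.8174 g


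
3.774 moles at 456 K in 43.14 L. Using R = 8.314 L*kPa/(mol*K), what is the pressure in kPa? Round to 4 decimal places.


PV = nRT, solve for P = nRT / V.
nRT = 3.774 * 8.314 * 456 = 14307.9284
P = 14307.9284 / 43.14
P = 331.66268892 kPa, rounded to 4 dp:

331.6627 kPa


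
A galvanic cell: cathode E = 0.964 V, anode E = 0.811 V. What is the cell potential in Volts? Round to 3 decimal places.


Standard cell potential: E_cell = E_cathode - E_anode.
E_cell = 0.964 - (0.811)
E_cell = 0.153 V, rounded to 3 dp:

0.153 V


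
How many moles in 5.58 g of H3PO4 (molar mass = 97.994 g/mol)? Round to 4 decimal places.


n = mass / M
n = 5.58 / 97.994
n = 0.05694226 mol, rounded to 4 dp:

0.0569 mol


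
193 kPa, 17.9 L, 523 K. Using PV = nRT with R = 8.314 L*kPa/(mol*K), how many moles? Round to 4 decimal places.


PV = nRT, solve for n = PV / (RT).
PV = 193 * 17.9 = 3454.7
RT = 8.314 * 523 = 4348.222
n = 3454.7 / 4348.222
n = 0.79450865 mol, rounded to 4 dp:

0.7945 mol


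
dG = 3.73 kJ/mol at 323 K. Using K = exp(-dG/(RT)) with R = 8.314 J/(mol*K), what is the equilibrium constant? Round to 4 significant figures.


dG is in kJ/mol; multiply by 1000 to match R in J/(mol*K).
RT = 8.314 * 323 = 2685.422 J/mol
exponent = -dG*1000 / (RT) = -(3.73*1000) / 2685.422 = -1.38898095
K = exp(-1.38898095)
K = 0.24932925, rounded to 4 significant figures:

0.2493


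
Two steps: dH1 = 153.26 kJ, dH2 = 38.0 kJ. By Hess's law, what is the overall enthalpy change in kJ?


Hess's law: enthalpy is a state function, so add the step enthalpies.
dH_total = dH1 + dH2 = 153.26 + (38.0)
dH_total = 191.26 kJ:

191.26 kJ


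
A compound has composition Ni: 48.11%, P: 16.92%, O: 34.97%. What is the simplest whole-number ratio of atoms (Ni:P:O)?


Assume 100 g of compound, divide each mass% by atomic mass to get moles, then normalize by the smallest to get a raw atom ratio.
Moles per 100 g: Ni: 48.11/58.693 = 0.8197, P: 16.92/30.974 = 0.5463, O: 34.97/15.999 = 2.1858
Raw ratio (divide by min = 0.5463): Ni: 1.501, P: 1.0, O: 4.001
Multiply by 2 to clear fractions: Ni: 3.001 ~= 3, P: 2.0 ~= 2, O: 8.003 ~= 8
Reduce by GCD to get the simplest whole-number ratio:

3:2:8


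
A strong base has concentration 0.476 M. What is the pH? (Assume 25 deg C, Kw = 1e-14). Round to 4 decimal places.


A strong base dissociates completely, so [OH-] equals the given concentration.
pOH = -log10([OH-]) = -log10(0.476) = 0.322393
pH = 14 - pOH = 14 - 0.322393
pH = 13.677607, rounded to 4 dp:

13.6776


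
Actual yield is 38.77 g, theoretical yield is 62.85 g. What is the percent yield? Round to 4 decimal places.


% yield = 100 * actual / theoretical
% yield = 100 * 38.77 / 62.85
% yield = 61.68655529 %, rounded to 4 dp:

61.6866 %


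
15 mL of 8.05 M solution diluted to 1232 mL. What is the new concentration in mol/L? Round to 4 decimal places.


Dilution: M1*V1 = M2*V2, solve for M2.
M2 = M1*V1 / V2
M2 = 8.05 * 15 / 1232
M2 = 120.75 / 1232
M2 = 0.09801136 mol/L, rounded to 4 dp:

0.0980 mol/L


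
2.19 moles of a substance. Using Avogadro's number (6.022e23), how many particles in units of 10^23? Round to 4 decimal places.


N = n * NA, then divide by 1e23 for the requested units.
N / 1e23 = n * 6.022
N / 1e23 = 2.19 * 6.022
N / 1e23 = 13.18818, rounded to 4 dp:

13.1882


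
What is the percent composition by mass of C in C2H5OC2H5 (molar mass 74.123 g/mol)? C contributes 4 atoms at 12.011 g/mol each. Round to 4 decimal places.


pct = 100 * (n_elem * M_elem) / M_total
mass_contribution = 4 * 12.011 = 48.044 g/mol
pct = 100 * 48.044 / 74.123
pct = 64.81658864 %, rounded to 4 dp:

64.8166 %


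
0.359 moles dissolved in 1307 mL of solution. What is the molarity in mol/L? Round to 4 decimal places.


Convert volume to liters: V_L = V_mL / 1000.
V_L = 1307 / 1000 = 1.307 L
M = n / V_L = 0.359 / 1.307
M = 0.27467483 mol/L, rounded to 4 dp:

0.2747 mol/L


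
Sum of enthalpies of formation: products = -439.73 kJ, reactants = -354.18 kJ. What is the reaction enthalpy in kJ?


dH_rxn = sum(dH_f products) - sum(dH_f reactants)
dH_rxn = -439.73 - (-354.18)
dH_rxn = -85.55 kJ:

-85.55 kJ


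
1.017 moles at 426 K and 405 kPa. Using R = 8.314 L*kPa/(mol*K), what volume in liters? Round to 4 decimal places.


PV = nRT, solve for V = nRT / P.
nRT = 1.017 * 8.314 * 426 = 3601.974
V = 3601.974 / 405
V = 8.89376296 L, rounded to 4 dp:

8.8938 L


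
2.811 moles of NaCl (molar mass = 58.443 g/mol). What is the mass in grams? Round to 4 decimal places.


mass = n * M
mass = 2.811 * 58.443
mass = 164.283273 g, rounded to 4 dp:

164.2833 g


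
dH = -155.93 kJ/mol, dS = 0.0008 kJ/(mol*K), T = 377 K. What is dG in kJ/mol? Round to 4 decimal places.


Gibbs: dG = dH - T*dS (consistent units, dS already in kJ/(mol*K)).
T*dS = 377 * 0.0008 = 0.3016
dG = -155.93 - (0.3016)
dG = -156.2316 kJ/mol, rounded to 4 dp:

-156.2316 kJ/mol


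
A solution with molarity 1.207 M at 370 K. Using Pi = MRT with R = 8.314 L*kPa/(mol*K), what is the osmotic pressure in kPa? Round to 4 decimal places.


Osmotic pressure (van't Hoff): Pi = M*R*T.
RT = 8.314 * 370 = 3076.18
Pi = 1.207 * 3076.18
Pi = 3712.94926 kPa, rounded to 4 dp:

3712.9493 kPa


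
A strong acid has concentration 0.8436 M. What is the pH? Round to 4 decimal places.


A strong acid dissociates completely, so [H+] equals the given concentration.
pH = -log10([H+]) = -log10(0.8436)
pH = 0.07386343, rounded to 4 dp:

0.0739


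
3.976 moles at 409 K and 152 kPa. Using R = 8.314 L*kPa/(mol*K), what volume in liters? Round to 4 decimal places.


PV = nRT, solve for V = nRT / P.
nRT = 3.976 * 8.314 * 409 = 13520.0938
V = 13520.0938 / 152
V = 88.94798553 L, rounded to 4 dp:

88.9480 L


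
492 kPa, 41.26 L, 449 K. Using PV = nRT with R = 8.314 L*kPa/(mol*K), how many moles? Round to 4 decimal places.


PV = nRT, solve for n = PV / (RT).
PV = 492 * 41.26 = 20299.92
RT = 8.314 * 449 = 3732.986
n = 20299.92 / 3732.986
n = 5.4379845 mol, rounded to 4 dp:

5.4380 mol


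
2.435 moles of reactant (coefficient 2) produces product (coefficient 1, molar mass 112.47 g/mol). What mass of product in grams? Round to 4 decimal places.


Use the coefficient ratio to convert reactant moles to product moles, then multiply by the product's molar mass.
moles_P = moles_R * (coeff_P / coeff_R) = 2.435 * (1/2) = 1.2175
mass_P = moles_P * M_P = 1.2175 * 112.47
mass_P = 136.932225 g, rounded to 4 dp:

136.9322 g


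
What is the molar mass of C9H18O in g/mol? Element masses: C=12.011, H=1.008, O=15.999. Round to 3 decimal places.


M = sum(count * atomic_mass) over atoms.
M = 9*12.011 + 18*1.008 + 1*15.999
M = 108.099 + 18.144 + 15.999
M = 142.242 g/mol, rounded to 3 dp:

142.242 g/mol


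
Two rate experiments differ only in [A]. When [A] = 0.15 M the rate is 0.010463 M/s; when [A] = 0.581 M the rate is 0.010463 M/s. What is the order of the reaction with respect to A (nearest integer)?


Rate is proportional to [A]^n, so rate2/rate1 = ([A]2/[A]1)^n. Take logs to solve for n.
rate2/rate1 = 0.010463 / 0.010463 = 1.0
[A]2/[A]1 = 0.581 / 0.15 = 3.8733
n = ln(1.0) / ln(3.8733) = 0.0
Nearest integer order:

0


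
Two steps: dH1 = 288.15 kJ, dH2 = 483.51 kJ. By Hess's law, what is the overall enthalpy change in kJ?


Hess's law: enthalpy is a state function, so add the step enthalpies.
dH_total = dH1 + dH2 = 288.15 + (483.51)
dH_total = 771.66 kJ:

771.66 kJ


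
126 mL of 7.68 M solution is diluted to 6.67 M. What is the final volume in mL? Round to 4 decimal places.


Dilution: M1*V1 = M2*V2, solve for V2.
V2 = M1*V1 / M2
V2 = 7.68 * 126 / 6.67
V2 = 967.68 / 6.67
V2 = 145.07946027 mL, rounded to 4 dp:

145.0795 mL


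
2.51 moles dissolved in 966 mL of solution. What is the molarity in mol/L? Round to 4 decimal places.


Convert volume to liters: V_L = V_mL / 1000.
V_L = 966 / 1000 = 0.966 L
M = n / V_L = 2.51 / 0.966
M = 2.59834369 mol/L, rounded to 4 dp:

2.5983 mol/L


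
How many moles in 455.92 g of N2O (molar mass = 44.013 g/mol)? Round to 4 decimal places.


n = mass / M
n = 455.92 / 44.013
n = 10.35875764 mol, rounded to 4 dp:

10.3588 mol


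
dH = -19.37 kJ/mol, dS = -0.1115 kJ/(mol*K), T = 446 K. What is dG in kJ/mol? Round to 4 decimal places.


Gibbs: dG = dH - T*dS (consistent units, dS already in kJ/(mol*K)).
T*dS = 446 * -0.1115 = -49.729
dG = -19.37 - (-49.729)
dG = 30.359 kJ/mol, rounded to 4 dp:

30.3590 kJ/mol


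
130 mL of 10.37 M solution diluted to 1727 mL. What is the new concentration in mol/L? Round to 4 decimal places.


Dilution: M1*V1 = M2*V2, solve for M2.
M2 = M1*V1 / V2
M2 = 10.37 * 130 / 1727
M2 = 1348.1 / 1727
M2 = 0.7806022 mol/L, rounded to 4 dp:

0.7806 mol/L


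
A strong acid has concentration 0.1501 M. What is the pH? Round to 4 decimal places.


A strong acid dissociates completely, so [H+] equals the given concentration.
pH = -log10([H+]) = -log10(0.1501)
pH = 0.82361931, rounded to 4 dp:

0.8236


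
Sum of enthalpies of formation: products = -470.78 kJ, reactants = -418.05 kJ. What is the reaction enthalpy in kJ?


dH_rxn = sum(dH_f products) - sum(dH_f reactants)
dH_rxn = -470.78 - (-418.05)
dH_rxn = -52.73 kJ:

-52.73 kJ


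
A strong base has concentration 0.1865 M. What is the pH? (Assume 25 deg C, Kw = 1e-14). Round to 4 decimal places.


A strong base dissociates completely, so [OH-] equals the given concentration.
pOH = -log10([OH-]) = -log10(0.1865) = 0.729321
pH = 14 - pOH = 14 - 0.729321
pH = 13.270679, rounded to 4 dp:

13.2707


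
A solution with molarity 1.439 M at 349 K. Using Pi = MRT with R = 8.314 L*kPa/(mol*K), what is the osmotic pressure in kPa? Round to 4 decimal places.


Osmotic pressure (van't Hoff): Pi = M*R*T.
RT = 8.314 * 349 = 2901.586
Pi = 1.439 * 2901.586
Pi = 4175.382254 kPa, rounded to 4 dp:

4175.3823 kPa


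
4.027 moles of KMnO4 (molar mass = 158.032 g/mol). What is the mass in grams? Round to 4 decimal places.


mass = n * M
mass = 4.027 * 158.032
mass = 636.394864 g, rounded to 4 dp:

636.3949 g


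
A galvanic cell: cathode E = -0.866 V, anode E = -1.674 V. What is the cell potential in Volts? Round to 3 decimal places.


Standard cell potential: E_cell = E_cathode - E_anode.
E_cell = -0.866 - (-1.674)
E_cell = 0.808 V, rounded to 3 dp:

0.808 V


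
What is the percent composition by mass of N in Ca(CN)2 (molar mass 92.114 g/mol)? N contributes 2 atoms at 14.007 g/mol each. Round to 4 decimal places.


pct = 100 * (n_elem * M_elem) / M_total
mass_contribution = 2 * 14.007 = 28.014 g/mol
pct = 100 * 28.014 / 92.114
pct = 30.41231517 %, rounded to 4 dp:

30.4123 %


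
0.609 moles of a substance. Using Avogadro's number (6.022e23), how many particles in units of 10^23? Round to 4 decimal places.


N = n * NA, then divide by 1e23 for the requested units.
N / 1e23 = n * 6.022
N / 1e23 = 0.609 * 6.022
N / 1e23 = 3.667398, rounded to 4 dp:

3.6674


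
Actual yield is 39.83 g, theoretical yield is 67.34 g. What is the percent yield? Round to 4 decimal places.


% yield = 100 * actual / theoretical
% yield = 100 * 39.83 / 67.34
% yield = 59.14760915 %, rounded to 4 dp:

59.1476 %


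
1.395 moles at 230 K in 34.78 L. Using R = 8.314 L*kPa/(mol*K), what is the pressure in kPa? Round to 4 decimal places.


PV = nRT, solve for P = nRT / V.
nRT = 1.395 * 8.314 * 230 = 2667.5469
P = 2667.5469 / 34.78
P = 76.6977257 kPa, rounded to 4 dp:

76.6977 kPa


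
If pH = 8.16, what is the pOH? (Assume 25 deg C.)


At 25 deg C, pH + pOH = 14.
pOH = 14 - pH = 14 - 8.16
pOH = 5.84:

5.84


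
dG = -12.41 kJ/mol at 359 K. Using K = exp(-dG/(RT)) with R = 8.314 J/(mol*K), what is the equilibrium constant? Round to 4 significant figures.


dG is in kJ/mol; multiply by 1000 to match R in J/(mol*K).
RT = 8.314 * 359 = 2984.726 J/mol
exponent = -dG*1000 / (RT) = -(-12.41*1000) / 2984.726 = 4.15783559
K = exp(4.15783559)
K = 63.932996, rounded to 4 significant figures:

63.93


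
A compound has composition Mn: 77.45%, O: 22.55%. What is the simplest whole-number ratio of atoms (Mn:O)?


Assume 100 g of compound, divide each mass% by atomic mass to get moles, then normalize by the smallest to get a raw atom ratio.
Moles per 100 g: Mn: 77.45/54.938 = 1.4098, O: 22.55/15.999 = 1.4095
Raw ratio (divide by min = 1.4095): Mn: 1.0, O: 1.0
Multiply by 1 to clear fractions: Mn: 1.0 ~= 1, O: 1.0 ~= 1
Reduce by GCD to get the simplest whole-number ratio:

1:1


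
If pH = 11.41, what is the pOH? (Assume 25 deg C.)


At 25 deg C, pH + pOH = 14.
pOH = 14 - pH = 14 - 11.41
pOH = 2.59:

2.59


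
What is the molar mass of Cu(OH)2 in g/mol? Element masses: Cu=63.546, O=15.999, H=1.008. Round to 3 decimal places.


M = sum(count * atomic_mass) over atoms.
M = 1*63.546 + 2*15.999 + 2*1.008
M = 63.546 + 31.998 + 2.016
M = 97.56 g/mol, rounded to 3 dp:

97.560 g/mol


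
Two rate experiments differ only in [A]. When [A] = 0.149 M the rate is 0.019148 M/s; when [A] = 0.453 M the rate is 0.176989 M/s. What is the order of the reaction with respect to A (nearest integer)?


Rate is proportional to [A]^n, so rate2/rate1 = ([A]2/[A]1)^n. Take logs to solve for n.
rate2/rate1 = 0.176989 / 0.019148 = 9.2432
[A]2/[A]1 = 0.453 / 0.149 = 3.0403
n = ln(9.2432) / ln(3.0403) = 2.0
Nearest integer order:

2


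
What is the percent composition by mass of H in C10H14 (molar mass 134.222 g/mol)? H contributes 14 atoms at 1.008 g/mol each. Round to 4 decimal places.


pct = 100 * (n_elem * M_elem) / M_total
mass_contribution = 14 * 1.008 = 14.112 g/mol
pct = 100 * 14.112 / 134.222
pct = 10.51392469 %, rounded to 4 dp:

10.5139 %


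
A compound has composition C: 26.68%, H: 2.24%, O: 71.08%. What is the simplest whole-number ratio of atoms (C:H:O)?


Assume 100 g of compound, divide each mass% by atomic mass to get moles, then normalize by the smallest to get a raw atom ratio.
Moles per 100 g: C: 26.68/12.011 = 2.2213, H: 2.24/1.008 = 2.2222, O: 71.08/15.999 = 4.4428
Raw ratio (divide by min = 2.2213): C: 1.0, H: 1.0, O: 2.0
Multiply by 1 to clear fractions: C: 1.0 ~= 1, H: 1.0 ~= 1, O: 2.0 ~= 2
Reduce by GCD to get the simplest whole-number ratio:

1:1:2


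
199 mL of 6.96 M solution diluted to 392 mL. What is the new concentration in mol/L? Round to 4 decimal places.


Dilution: M1*V1 = M2*V2, solve for M2.
M2 = M1*V1 / V2
M2 = 6.96 * 199 / 392
M2 = 1385.04 / 392
M2 = 3.53326531 mol/L, rounded to 4 dp:

3.5333 mol/L


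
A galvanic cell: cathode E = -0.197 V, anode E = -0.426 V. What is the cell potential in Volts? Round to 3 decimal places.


Standard cell potential: E_cell = E_cathode - E_anode.
E_cell = -0.197 - (-0.426)
E_cell = 0.229 V, rounded to 3 dp:

0.229 V


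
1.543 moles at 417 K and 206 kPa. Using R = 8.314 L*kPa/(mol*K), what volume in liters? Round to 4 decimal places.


PV = nRT, solve for V = nRT / P.
nRT = 1.543 * 8.314 * 417 = 5349.4853
V = 5349.4853 / 206
V = 25.96837524 L, rounded to 4 dp:

25.9684 L


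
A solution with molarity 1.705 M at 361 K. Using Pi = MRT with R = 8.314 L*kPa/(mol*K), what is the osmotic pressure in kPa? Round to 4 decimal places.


Osmotic pressure (van't Hoff): Pi = M*R*T.
RT = 8.314 * 361 = 3001.354
Pi = 1.705 * 3001.354
Pi = 5117.30857 kPa, rounded to 4 dp:

5117.3086 kPa


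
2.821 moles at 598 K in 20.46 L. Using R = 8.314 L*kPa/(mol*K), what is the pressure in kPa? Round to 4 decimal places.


PV = nRT, solve for P = nRT / V.
nRT = 2.821 * 8.314 * 598 = 14025.3688
P = 14025.3688 / 20.46
P = 685.50189638 kPa, rounded to 4 dp:

685.5019 kPa


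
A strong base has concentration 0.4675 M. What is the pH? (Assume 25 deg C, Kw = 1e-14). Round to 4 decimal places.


A strong base dissociates completely, so [OH-] equals the given concentration.
pOH = -log10([OH-]) = -log10(0.4675) = 0.330218
pH = 14 - pOH = 14 - 0.330218
pH = 13.669782, rounded to 4 dp:

13.6698


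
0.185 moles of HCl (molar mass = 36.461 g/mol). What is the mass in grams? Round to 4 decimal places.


mass = n * M
mass = 0.185 * 36.461
mass = 6.745285 g, rounded to 4 dp:

6.7453 g


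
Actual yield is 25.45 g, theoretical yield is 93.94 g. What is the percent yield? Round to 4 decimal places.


% yield = 100 * actual / theoretical
% yield = 100 * 25.45 / 93.94
% yield = 27.0917607 %, rounded to 4 dp:

27.0918 %


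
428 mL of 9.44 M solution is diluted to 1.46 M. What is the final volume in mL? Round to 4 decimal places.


Dilution: M1*V1 = M2*V2, solve for V2.
V2 = M1*V1 / M2
V2 = 9.44 * 428 / 1.46
V2 = 4040.32 / 1.46
V2 = 2767.34246575 mL, rounded to 4 dp:

2767.3425 mL


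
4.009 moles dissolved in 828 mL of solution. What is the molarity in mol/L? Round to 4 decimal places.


Convert volume to liters: V_L = V_mL / 1000.
V_L = 828 / 1000 = 0.828 L
M = n / V_L = 4.009 / 0.828
M = 4.84178744 mol/L, rounded to 4 dp:

4.8418 mol/L


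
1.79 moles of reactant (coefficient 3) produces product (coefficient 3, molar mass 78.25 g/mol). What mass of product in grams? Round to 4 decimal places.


Use the coefficient ratio to convert reactant moles to product moles, then multiply by the product's molar mass.
moles_P = moles_R * (coeff_P / coeff_R) = 1.79 * (3/3) = 1.79
mass_P = moles_P * M_P = 1.79 * 78.25
mass_P = 140.0675 g, rounded to 4 dp:

140.0675 g
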